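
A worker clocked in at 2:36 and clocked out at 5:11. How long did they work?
From 2:36 to 5:11:
(5 x 60 + 11) - (2 x 60 + 36) = 311 - 156 = 155 minutes
= 2 hours and 35 minutes

Final answer: 2 hours and 35 minutes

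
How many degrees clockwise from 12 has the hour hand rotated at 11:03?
The hour hand moves 30 degrees per hour and 0.5 degrees per minute.
At 11:03: (11) x 30 + 3 x 0.5 = 330 + 1.5 = 331.5 degrees

Final answer: 331.5 degrees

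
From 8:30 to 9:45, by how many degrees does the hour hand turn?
The hour hand moves 0.5 degrees per minute.
Time elapsed: 9:45 - 8:30 = 75 minutes
Angular displacement: 75 x 0.5 = 37.5 degrees

Final answer: 37.5 degrees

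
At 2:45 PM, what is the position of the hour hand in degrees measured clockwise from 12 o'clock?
The hour hand moves 30 degrees per hour and 0.5 degrees per minute.
At 2:45: (2) x 30 + 45 x 0.5 = 60 + 22.5 = 82.5 degrees

Final answer: 82.5 degrees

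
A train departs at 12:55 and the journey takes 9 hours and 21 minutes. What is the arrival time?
Starting time: 12:55
Adding 21 minutes to 55 minutes: 55 + 21 = 76 minutes = 1 hour and 16 minutes
Adding 9 hours: 12 + 9 + 1 (carry) = 22 - 12 = 10
Final time: 10:16

Final answer: 10:16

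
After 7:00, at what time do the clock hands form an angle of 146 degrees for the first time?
At t minutes past 7:00, the hour hand is at 30 x 7 + 0.5t degrees and the minute hand is at 6t degrees.
The smaller angle between them is 146 degrees when |30H - 5.5t| = 146 or |30H - 5.5t| = 214.
With H = 7, solve 30 x 7 - 5.5t = +/- target for each target:
  t = (30 x 7 - 146) / 5.5 = 11.64
  t = (30 x 7 + 146) / 5.5 = 64.73 (outside (0, 60))
  t = (30 x 7 - 214) / 5.5 = -0.73 (outside (0, 60))
  t = (30 x 7 + 214) / 5.5 = 77.09 (outside (0, 60))
Valid solutions in (0, 60): {11.64} minutes.
The first occurrence is t = 11.64 minutes.
The hands form a 146-degree angle at 11.64 minutes past 7:00.

Final answer: 11.64 minutes past 7:00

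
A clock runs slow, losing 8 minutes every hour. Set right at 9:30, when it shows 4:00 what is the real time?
For every 60 true minutes, the faulty clock advances 52 minutes, so 1 faulty-clock minute corresponds to 60/52 true minutes.
From 9:30 to 4:00 on the faulty dial is 390 minutes.
True elapsed: 390 x 60/52 = 450 minutes = 7 hours and 30 minutes.
True time: 9:30 + 7 hours and 30 minutes = 5:00.

Final answer: 5:00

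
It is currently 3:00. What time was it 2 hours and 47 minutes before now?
Starting time: 3:00 = 180 total minutes past 12:00
Subtracting: 2 hours and 47 minutes = 167 minutes
180 - 167 = 13 minutes
= 13 minutes past 12:00 = 12:13

Final answer: 12:13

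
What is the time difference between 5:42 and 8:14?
From 5:42 to 8:14:
(8 x 60 + 14) - (5 x 60 + 42) = 494 - 342 = 152 minutes
= 2 hours and 32 minutes

Final answer: 2 hours and 32 minutes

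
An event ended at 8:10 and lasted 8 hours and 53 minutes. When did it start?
Starting time: 8:10 = 490 total minutes past 12:00
Subtracting: 8 hours and 53 minutes = 533 minutes
490 - 533 = -43 (negative, add 12 hours = 720) = 677 minutes
= 11 hours and 17 minutes past 12:00 = 11:17

Final answer: 11:17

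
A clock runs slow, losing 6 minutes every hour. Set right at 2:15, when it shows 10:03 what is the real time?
For every 60 true minutes, the faulty clock advances 54 minutes, so 1 faulty-clock minute corresponds to 60/54 true minutes.
From 2:15 to 10:03 on the faulty dial is 468 minutes.
True elapsed: 468 x 60/54 = 520 minutes = 8 hours and 40 minutes.
True time: 2:15 + 8 hours and 40 minutes = 10:55.

Final answer: 10:55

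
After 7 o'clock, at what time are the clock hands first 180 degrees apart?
For hands to be 180 degrees apart: |30H - 5.5t| = 180
With H = 7: t = (30 x 7 + 180)/5.5 = 70.91 or t = (30 x 7 - 180)/5.5 = 5.45
First valid solution (0 < t < 60): t = 5.45 minutes
The hands are opposite at 5.45 minutes past 7:00.

Final answer: 5.45 minutes past 7:00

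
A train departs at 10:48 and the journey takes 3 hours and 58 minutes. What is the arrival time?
Starting time: 10:48
Adding 58 minutes to 48 minutes: 48 + 58 = 106 minutes = 1 hour and 46 minutes
Adding 3 hours: 10 + 3 + 1 (carry) = 14 - 12 = 2
Final time: 2:46

Final answer: 2:46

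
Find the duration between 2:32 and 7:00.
From 2:32 to 7:00:
(7 x 60 + 0) - (2 x 60 + 32) = 420 - 152 = 268 minutes
= 4 hours and 28 minutes

Final answer: 4 hours and 28 minutes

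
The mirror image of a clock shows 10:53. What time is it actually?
Reflection across the vertical (12-6) axis maps a hand at angle A degrees to (360 - A) degrees, which sends a reading of T minutes past 12:00 to (720 - T) minutes past 12:00.
Mirror reads 10:53 = 653 minutes past 12:00.
Actual time: (720 - 653) mod 720 = 67 minutes = 1:07.

Final answer: 1:07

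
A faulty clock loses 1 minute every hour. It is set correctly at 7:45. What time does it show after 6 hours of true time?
For every 60 true minutes, the faulty clock advances 60 - 1 = 59 minutes.
True elapsed: 6 hours = 360 minutes.
Faulty clock advances: 360 x 59/60 = 354 minutes (drift: 6 minutes behind).
Shown time: 7:45 + 354 minutes = 1:39.

Final answer: 1:39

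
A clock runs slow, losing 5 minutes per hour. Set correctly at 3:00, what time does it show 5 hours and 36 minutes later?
For every 60 true minutes, the faulty clock advances 60 - 5 = 55 minutes.
True elapsed: 5 hours and 36 minutes = 336 minutes.
Faulty clock advances: 336 x 55/60 = 308 minutes (drift: 28 minutes behind).
Shown time: 3:00 + 308 minutes = 8:08.

Final answer: 8:08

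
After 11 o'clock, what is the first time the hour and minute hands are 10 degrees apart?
At t minutes past 11:00, the hour hand is at 30 x 11 + 0.5t degrees and the minute hand is at 6t degrees.
The smaller angle between them is 10 degrees when |30H - 5.5t| = 10 or |30H - 5.5t| = 350.
With H = 11, solve 30 x 11 - 5.5t = +/- target for each target:
  t = (30 x 11 - 10) / 5.5 = 58.18
  t = (30 x 11 + 10) / 5.5 = 61.82 (outside (0, 60))
  t = (30 x 11 - 350) / 5.5 = -3.64 (outside (0, 60))
  t = (30 x 11 + 350) / 5.5 = 123.64 (outside (0, 60))
Valid solutions in (0, 60): {58.18} minutes.
The first occurrence is t = 58.18 minutes.
The hands form a 10-degree angle at 58.18 minutes past 11:00.

Final answer: 58.18 minutes past 11:00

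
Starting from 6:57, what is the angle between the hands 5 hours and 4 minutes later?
First find the time 5 hours and 4 minutes after 6:57.
Total minutes: 6 x 60 + 57 + 5 x 60 + 4 = 721.
721 mod 720 = 1 minutes = 12:01.
Now compute the angle at 12:01:
Hour hand: 0 x 30 + 1 x 0.5 = 0.5 degrees
Minute hand: 1 x 6 = 6 degrees
Difference: |0.5 - 6| = 5.5 degrees
The angle is 5.5 degrees

Final answer: 5.5 degrees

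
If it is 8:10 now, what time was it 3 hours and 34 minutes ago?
Starting time: 8:10 = 490 total minutes past 12:00
Subtracting: 3 hours and 34 minutes = 214 minutes
490 - 214 = 276 minutes
= 4 hours and 36 minutes past 12:00 = 4:36

Final answer: 4:36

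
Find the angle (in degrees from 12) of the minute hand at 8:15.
The minute hand moves 6 degrees per minute.
At 8:15: 15 x 6 = 90 degrees

Final answer: 90 degrees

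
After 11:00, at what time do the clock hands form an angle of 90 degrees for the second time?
At t minutes past 11:00, the hour hand is at 30 x 11 + 0.5t degrees and the minute hand is at 6t degrees.
The smaller angle between them is 90 degrees when |30H - 5.5t| = 90 or |30H - 5.5t| = 270.
With H = 11, solve 30 x 11 - 5.5t = +/- target for each target:
  t = (30 x 11 - 90) / 5.5 = 43.64
  t = (30 x 11 + 90) / 5.5 = 76.36 (outside (0, 60))
  t = (30 x 11 - 270) / 5.5 = 10.91
  t = (30 x 11 + 270) / 5.5 = 109.09 (outside (0, 60))
Valid solutions in (0, 60): {10.91, 43.64} minutes.
The second occurrence is t = 43.64 minutes.
The hands form a 90-degree angle at 43.64 minutes past 11:00.

Final answer: 43.64 minutes past 11:00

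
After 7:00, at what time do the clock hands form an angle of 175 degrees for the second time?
At t minutes past 7:00, the hour hand is at 30 x 7 + 0.5t degrees and the minute hand is at 6t degrees.
The smaller angle between them is 175 degrees when |30H - 5.5t| = 175 or |30H - 5.5t| = 185.
With H = 7, solve 30 x 7 - 5.5t = +/- target for each target:
  t = (30 x 7 - 175) / 5.5 = 6.36
  t = (30 x 7 + 175) / 5.5 = 70 (outside (0, 60))
  t = (30 x 7 - 185) / 5.5 = 4.55
  t = (30 x 7 + 185) / 5.5 = 71.82 (outside (0, 60))
Valid solutions in (0, 60): {4.55, 6.36} minutes.
The second occurrence is t = 6.36 minutes.
The hands form a 175-degree angle at 6.36 minutes past 7:00.

Final answer: 6.36 minutes past 7:00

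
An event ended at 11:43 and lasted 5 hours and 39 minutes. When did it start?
Starting time: 11:43 = 703 total minutes past 12:00
Subtracting: 5 hours and 39 minutes = 339 minutes
703 - 339 = 364 minutes
= 6 hours and 4 minutes past 12:00 = 6:04

Final answer: 6:04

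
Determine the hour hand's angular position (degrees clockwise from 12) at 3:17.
The hour hand moves 30 degrees per hour and 0.5 degrees per minute.
At 3:17: (3) x 30 + 17 x 0.5 = 90 + 8.5 = 98.5 degrees

Final answer: 98.5 degrees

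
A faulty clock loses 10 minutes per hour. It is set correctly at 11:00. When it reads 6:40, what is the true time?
For every 60 true minutes, the faulty clock advances 50 minutes, so 1 faulty-clock minute corresponds to 60/50 true minutes.
From 11:00 to 6:40 on the faulty dial is 460 minutes.
True elapsed: 460 x 60/50 = 552 minutes = 9 hours and 12 minutes.
True time: 11:00 + 9 hours and 12 minutes = 8:12.

Final answer: 8:12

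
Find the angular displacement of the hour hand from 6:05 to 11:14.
The hour hand moves 0.5 degrees per minute.
Time elapsed: 11:14 - 6:05 = 309 minutes
Angular displacement: 309 x 0.5 = 154.5 degrees

Final answer: 154.5 degrees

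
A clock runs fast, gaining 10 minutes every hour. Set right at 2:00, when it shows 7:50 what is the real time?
For every 60 true minutes, the faulty clock advances 70 minutes, so 1 faulty-clock minute corresponds to 60/70 true minutes.
From 2:00 to 7:50 on the faulty dial is 350 minutes.
True elapsed: 350 x 60/70 = 300 minutes = 5 hours.
True time: 2:00 + 5 hours = 7:00.

Final answer: 7:00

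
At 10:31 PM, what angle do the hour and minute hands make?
Hour hand position: 10 x 30 + 31 x 0.5 = 315.5 degrees
Minute hand position: 31 x 6 = 186 degrees
Difference: |315.5 - 186| = 129.5 degrees
The angle between the hands is 129.5 degrees

Final answer: 129.5 degrees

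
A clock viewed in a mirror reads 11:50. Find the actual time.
Reflection across the vertical (12-6) axis maps a hand at angle A degrees to (360 - A) degrees, which sends a reading of T minutes past 12:00 to (720 - T) minutes past 12:00.
Mirror reads 11:50 = 710 minutes past 12:00.
Actual time: (720 - 710) mod 720 = 10 minutes = 12:10.

Final answer: 12:10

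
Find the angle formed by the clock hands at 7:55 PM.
Hour hand position: 7 x 30 + 55 x 0.5 = 237.5 degrees
Minute hand position: 55 x 6 = 330 degrees
Difference: |237.5 - 330| = 92.5 degrees
The angle between the hands is 92.5 degrees

Final answer: 92.5 degrees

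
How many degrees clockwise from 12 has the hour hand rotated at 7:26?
The hour hand moves 30 degrees per hour and 0.5 degrees per minute.
At 7:26: (7) x 30 + 26 x 0.5 = 210 + 13 = 223 degrees

Final answer: 223 degrees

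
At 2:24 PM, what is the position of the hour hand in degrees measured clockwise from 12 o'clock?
The hour hand moves 30 degrees per hour and 0.5 degrees per minute.
At 2:24: (2) x 30 + 24 x 0.5 = 60 + 12 = 72 degrees

Final answer: 72 degrees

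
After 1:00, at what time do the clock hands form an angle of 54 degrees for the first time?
At t minutes past 1:00, the hour hand is at 30 x 1 + 0.5t degrees and the minute hand is at 6t degrees.
The smaller angle between them is 54 degrees when |30H - 5.5t| = 54 or |30H - 5.5t| = 306.
With H = 1, solve 30 x 1 - 5.5t = +/- target for each target:
  t = (30 x 1 - 54) / 5.5 = -4.36 (outside (0, 60))
  t = (30 x 1 + 54) / 5.5 = 15.27
  t = (30 x 1 - 306) / 5.5 = -50.18 (outside (0, 60))
  t = (30 x 1 + 306) / 5.5 = 61.09 (outside (0, 60))
Valid solutions in (0, 60): {15.27} minutes.
The first occurrence is t = 15.27 minutes.
The hands form a 54-degree angle at 15.27 minutes past 1:00.

Final answer: 15.27 minutes past 1:00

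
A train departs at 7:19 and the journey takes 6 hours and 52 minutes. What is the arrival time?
Starting time: 7:19
Adding 52 minutes to 19 minutes: 19 + 52 = 71 minutes = 1 hour and 11 minutes
Adding 6 hours: 7 + 6 + 1 (carry) = 14 - 12 = 2
Final time: 2:11

Final answer: 2:11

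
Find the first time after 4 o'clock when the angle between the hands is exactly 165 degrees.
At t minutes past 4:00, the hour hand is at 30 x 4 + 0.5t degrees and the minute hand is at 6t degrees.
The smaller angle between them is 165 degrees when |30H - 5.5t| = 165 or |30H - 5.5t| = 195.
With H = 4, solve 30 x 4 - 5.5t = +/- target for each target:
  t = (30 x 4 - 165) / 5.5 = -8.18 (outside (0, 60))
  t = (30 x 4 + 165) / 5.5 = 51.82
  t = (30 x 4 - 195) / 5.5 = -13.64 (outside (0, 60))
  t = (30 x 4 + 195) / 5.5 = 57.27
Valid solutions in (0, 60): {51.82, 57.27} minutes.
The first occurrence is t = 51.82 minutes.
The hands form a 165-degree angle at 51.82 minutes past 4:00.

Final answer: 51.82 minutes past 4:00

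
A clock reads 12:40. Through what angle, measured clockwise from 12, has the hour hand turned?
The hour hand moves 30 degrees per hour and 0.5 degrees per minute.
At 12:40: (0) x 30 + 40 x 0.5 = 0 + 20 = 20 degrees

Final answer: 20 degrees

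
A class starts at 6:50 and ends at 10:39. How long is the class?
From 6:50 to 10:39:
(10 x 60 + 39) - (6 x 60 + 50) = 639 - 410 = 229 minutes
= 3 hours and 49 minutes

Final answer: 3 hours and 49 minutes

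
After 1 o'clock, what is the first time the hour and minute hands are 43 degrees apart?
At t minutes past 1:00, the hour hand is at 30 x 1 + 0.5t degrees and the minute hand is at 6t degrees.
The smaller angle between them is 43 degrees when |30H - 5.5t| = 43 or |30H - 5.5t| = 317.
With H = 1, solve 30 x 1 - 5.5t = +/- target for each target:
  t = (30 x 1 - 43) / 5.5 = -2.36 (outside (0, 60))
  t = (30 x 1 + 43) / 5.5 = 13.27
  t = (30 x 1 - 317) / 5.5 = -52.18 (outside (0, 60))
  t = (30 x 1 + 317) / 5.5 = 63.09 (outside (0, 60))
Valid solutions in (0, 60): {13.27} minutes.
The first occurrence is t = 13.27 minutes.
The hands form a 43-degree angle at 13.27 minutes past 1:00.

Final answer: 13.27 minutes past 1:00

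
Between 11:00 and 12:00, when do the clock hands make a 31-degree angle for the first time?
At t minutes past 11:00, the hour hand is at 30 x 11 + 0.5t degrees and the minute hand is at 6t degrees.
The smaller angle between them is 31 degrees when |30H - 5.5t| = 31 or |30H - 5.5t| = 329.
With H = 11, solve 30 x 11 - 5.5t = +/- target for each target:
  t = (30 x 11 - 31) / 5.5 = 54.36
  t = (30 x 11 + 31) / 5.5 = 65.64 (outside (0, 60))
  t = (30 x 11 - 329) / 5.5 = 0.18
  t = (30 x 11 + 329) / 5.5 = 119.82 (outside (0, 60))
Valid solutions in (0, 60): {0.18, 54.36} minutes.
The first occurrence is t = 0.18 minutes.
The hands form a 31-degree angle at 0.18 minutes past 11:00.

Final answer: 0.18 minutes past 11:00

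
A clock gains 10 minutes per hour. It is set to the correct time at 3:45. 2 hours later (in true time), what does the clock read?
For every 60 true minutes, the faulty clock advances 60 + 10 = 70 minutes.
True elapsed: 2 hours = 120 minutes.
Faulty clock advances: 120 x 70/60 = 140 minutes (drift: 20 minutes ahead).
Shown time: 3:45 + 140 minutes = 6:05.

Final answer: 6:05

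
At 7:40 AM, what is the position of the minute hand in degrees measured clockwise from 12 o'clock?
The minute hand moves 6 degrees per minute.
At 7:40: 40 x 6 = 240 degrees

Final answer: 240 degrees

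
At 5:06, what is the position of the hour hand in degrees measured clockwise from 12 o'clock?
The hour hand moves 30 degrees per hour and 0.5 degrees per minute.
At 5:06: (5) x 30 + 6 x 0.5 = 150 + 3 = 153 degrees

Final answer: 153 degrees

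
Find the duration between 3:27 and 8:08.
From 3:27 to 8:08:
(8 x 60 + 8) - (3 x 60 + 27) = 488 - 207 = 281 minutes
= 4 hours and 41 minutes

Final answer: 4 hours and 41 minutes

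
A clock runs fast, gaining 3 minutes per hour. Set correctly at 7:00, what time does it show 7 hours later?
For every 60 true minutes, the faulty clock advances 60 + 3 = 63 minutes.
True elapsed: 7 hours = 420 minutes.
Faulty clock advances: 420 x 63/60 = 441 minutes (drift: 21 minutes ahead).
Shown time: 7:00 + 441 minutes = 2:21.

Final answer: 2:21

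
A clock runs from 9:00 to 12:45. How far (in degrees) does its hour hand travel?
The hour hand moves 0.5 degrees per minute.
Time elapsed: 12:45 - 9:00 = 225 minutes
Angular displacement: 225 x 0.5 = 112.5 degrees

Final answer: 112.5 degrees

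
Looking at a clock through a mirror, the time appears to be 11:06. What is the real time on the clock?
Reflection across the vertical (12-6) axis maps a hand at angle A degrees to (360 - A) degrees, which sends a reading of T minutes past 12:00 to (720 - T) minutes past 12:00.
Mirror reads 11:06 = 666 minutes past 12:00.
Actual time: (720 - 666) mod 720 = 54 minutes = 12:54.

Final answer: 12:54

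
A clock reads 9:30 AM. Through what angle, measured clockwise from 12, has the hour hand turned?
The hour hand moves 30 degrees per hour and 0.5 degrees per minute.
At 9:30: (9) x 30 + 30 x 0.5 = 270 + 15 = 285 degrees

Final answer: 285 degrees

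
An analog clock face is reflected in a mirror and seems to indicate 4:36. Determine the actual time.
Reflection across the vertical (12-6) axis maps a hand at angle A degrees to (360 - A) degrees, which sends a reading of T minutes past 12:00 to (720 - T) minutes past 12:00.
Mirror reads 4:36 = 276 minutes past 12:00.
Actual time: (720 - 276) mod 720 = 444 minutes = 7:24.

Final answer: 7:24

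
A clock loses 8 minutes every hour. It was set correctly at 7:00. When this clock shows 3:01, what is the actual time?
For every 60 true minutes, the faulty clock advances 52 minutes, so 1 faulty-clock minute corresponds to 60/52 true minutes.
From 7:00 to 3:01 on the faulty dial is 481 minutes.
True elapsed: 481 x 60/52 = 555 minutes = 9 hours and 15 minutes.
True time: 7:00 + 9 hours and 15 minutes = 4:15.

Final answer: 4:15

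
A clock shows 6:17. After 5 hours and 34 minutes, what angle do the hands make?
First find the time 5 hours and 34 minutes after 6:17.
Total minutes: 6 x 60 + 17 + 5 x 60 + 34 = 711.
711 mod 720 = 711 minutes = 11:51.
Now compute the angle at 11:51:
Hour hand: 11 x 30 + 51 x 0.5 = 355.5 degrees
Minute hand: 51 x 6 = 306 degrees
Difference: |355.5 - 306| = 49.5 degrees
The angle is 49.5 degrees

Final answer: 49.5 degrees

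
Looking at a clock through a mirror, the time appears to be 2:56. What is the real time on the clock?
Reflection across the vertical (12-6) axis maps a hand at angle A degrees to (360 - A) degrees, which sends a reading of T minutes past 12:00 to (720 - T) minutes past 12:00.
Mirror reads 2:56 = 176 minutes past 12:00.
Actual time: (720 - 176) mod 720 = 544 minutes = 9:04.

Final answer: 9:04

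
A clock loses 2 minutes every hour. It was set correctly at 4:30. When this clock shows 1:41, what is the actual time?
For every 60 true minutes, the faulty clock advances 58 minutes, so 1 faulty-clock minute corresponds to 60/58 true minutes.
From 4:30 to 1:41 on the faulty dial is 551 minutes.
True elapsed: 551 x 60/58 = 570 minutes = 9 hours and 30 minutes.
True time: 4:30 + 9 hours and 30 minutes = 2:00.

Final answer: 2:00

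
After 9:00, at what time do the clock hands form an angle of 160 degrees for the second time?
At t minutes past 9:00, the hour hand is at 30 x 9 + 0.5t degrees and the minute hand is at 6t degrees.
The smaller angle between them is 160 degrees when |30H - 5.5t| = 160 or |30H - 5.5t| = 200.
With H = 9, solve 30 x 9 - 5.5t = +/- target for each target:
  t = (30 x 9 - 160) / 5.5 = 20
  t = (30 x 9 + 160) / 5.5 = 78.18 (outside (0, 60))
  t = (30 x 9 - 200) / 5.5 = 12.73
  t = (30 x 9 + 200) / 5.5 = 85.45 (outside (0, 60))
Valid solutions in (0, 60): {12.73, 20} minutes.
The second occurrence is t = 20 minutes.
The hands form a 160-degree angle at 20 minutes past 9:00.

Final answer: 20 minutes past 9:00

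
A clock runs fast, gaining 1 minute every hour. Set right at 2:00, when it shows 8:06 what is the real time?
For every 60 true minutes, the faulty clock advances 61 minutes, so 1 faulty-clock minute corresponds to 60/61 true minutes.
From 2:00 to 8:06 on the faulty dial is 366 minutes.
True elapsed: 366 x 60/61 = 360 minutes = 6 hours.
True time: 2:00 + 6 hours = 8:00.

Final answer: 8:00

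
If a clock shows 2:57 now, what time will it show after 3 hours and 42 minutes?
Starting time: 2:57
Adding 42 minutes to 57 minutes: 57 + 42 = 99 minutes = 1 hour and 39 minutes
Adding 3 hours: 2 + 3 + 1 (carry) = 6
Final time: 6:39

Final answer: 6:39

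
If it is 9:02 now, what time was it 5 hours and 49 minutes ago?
Starting time: 9:02 = 542 total minutes past 12:00
Subtracting: 5 hours and 49 minutes = 349 minutes
542 - 349 = 193 minutes
= 3 hours and 13 minutes past 12:00 = 3:13

Final answer: 3:13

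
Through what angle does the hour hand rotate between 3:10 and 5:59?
The hour hand moves 0.5 degrees per minute.
Time elapsed: 5:59 - 3:10 = 169 minutes
Angular displacement: 169 x 0.5 = 84.5 degrees

Final answer: 84.5 degrees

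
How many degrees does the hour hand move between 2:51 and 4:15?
The hour hand moves 0.5 degrees per minute.
Time elapsed: 4:15 - 2:51 = 84 minutes
Angular displacement: 84 x 0.5 = 42 degrees

Final answer: 42 degrees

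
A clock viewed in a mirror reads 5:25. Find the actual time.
Reflection across the vertical (12-6) axis maps a hand at angle A degrees to (360 - A) degrees, which sends a reading of T minutes past 12:00 to (720 - T) minutes past 12:00.
Mirror reads 5:25 = 325 minutes past 12:00.
Actual time: (720 - 325) mod 720 = 395 minutes = 6:35.

Final answer: 6:35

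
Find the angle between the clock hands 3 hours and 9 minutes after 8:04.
First find the time 3 hours and 9 minutes after 8:04.
Total minutes: 8 x 60 + 4 + 3 x 60 + 9 = 673.
673 mod 720 = 673 minutes = 11:13.
Now compute the angle at 11:13:
Hour hand: 11 x 30 + 13 x 0.5 = 336.5 degrees
Minute hand: 13 x 6 = 78 degrees
Difference: |336.5 - 78| = 258.5 degrees
Smaller angle: 360 - 258.5 = 101.5 degrees

Final answer: 101.5 degrees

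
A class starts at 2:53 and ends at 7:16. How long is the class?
From 2:53 to 7:16:
(7 x 60 + 16) - (2 x 60 + 53) = 436 - 173 = 263 minutes
= 4 hours and 23 minutes

Final answer: 4 hours and 23 minutes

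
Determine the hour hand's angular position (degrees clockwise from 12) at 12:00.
The hour hand moves 30 degrees per hour and 0.5 degrees per minute.
At 12:00: (0) x 30 + 0 x 0.5 = 0 + 0 = 0 degrees

Final answer: 0 degrees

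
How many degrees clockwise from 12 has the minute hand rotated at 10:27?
The minute hand moves 6 degrees per minute.
At 10:27: 27 x 6 = 162 degrees

Final answer: 162 degrees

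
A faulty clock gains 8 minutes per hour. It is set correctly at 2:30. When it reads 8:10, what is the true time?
For every 60 true minutes, the faulty clock advances 68 minutes, so 1 faulty-clock minute corresponds to 60/68 true minutes.
From 2:30 to 8:10 on the faulty dial is 340 minutes.
True elapsed: 340 x 60/68 = 300 minutes = 5 hours.
True time: 2:30 + 5 hours = 7:30.

Final answer: 7:30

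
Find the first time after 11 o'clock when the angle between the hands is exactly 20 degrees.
At t minutes past 11:00, the hour hand is at 30 x 11 + 0.5t degrees and the minute hand is at 6t degrees.
The smaller angle between them is 20 degrees when |30H - 5.5t| = 20 or |30H - 5.5t| = 340.
With H = 11, solve 30 x 11 - 5.5t = +/- target for each target:
  t = (30 x 11 - 20) / 5.5 = 56.36
  t = (30 x 11 + 20) / 5.5 = 63.64 (outside (0, 60))
  t = (30 x 11 - 340) / 5.5 = -1.82 (outside (0, 60))
  t = (30 x 11 + 340) / 5.5 = 121.82 (outside (0, 60))
Valid solutions in (0, 60): {56.36} minutes.
The first occurrence is t = 56.36 minutes.
The hands form a 20-degree angle at 56.36 minutes past 11:00.

Final answer: 56.36 minutes past 11:00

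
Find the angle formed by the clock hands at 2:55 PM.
Hour hand position: 2 x 30 + 55 x 0.5 = 87.5 degrees
Minute hand position: 55 x 6 = 330 degrees
Difference: |87.5 - 330| = 242.5 degrees
Since 242.5 > 180, the smaller angle is 360 - 242.5 = 117.5 degrees

Final answer: 117.5 degrees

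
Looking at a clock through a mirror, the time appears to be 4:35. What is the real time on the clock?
Reflection across the vertical (12-6) axis maps a hand at angle A degrees to (360 - A) degrees, which sends a reading of T minutes past 12:00 to (720 - T) minutes past 12:00.
Mirror reads 4:35 = 275 minutes past 12:00.
Actual time: (720 - 275) mod 720 = 445 minutes = 7:25.

Final answer: 7:25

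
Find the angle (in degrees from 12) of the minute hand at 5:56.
The minute hand moves 6 degrees per minute.
At 5:56: 56 x 6 = 336 degrees

Final answer: 336 degrees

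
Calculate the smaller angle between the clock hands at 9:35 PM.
Hour hand position: 9 x 30 + 35 x 0.5 = 287.5 degrees
Minute hand position: 35 x 6 = 210 degrees
Difference: |287.5 - 210| = 77.5 degrees
The angle between the hands is 77.5 degrees

Final answer: 77.5 degrees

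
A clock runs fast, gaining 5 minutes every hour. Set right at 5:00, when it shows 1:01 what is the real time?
For every 60 true minutes, the faulty clock advances 65 minutes, so 1 faulty-clock minute corresponds to 60/65 true minutes.
From 5:00 to 1:01 on the faulty dial is 481 minutes.
True elapsed: 481 x 60/65 = 444 minutes = 7 hours and 24 minutes.
True time: 5:00 + 7 hours and 24 minutes = 12:24.

Final answer: 12:24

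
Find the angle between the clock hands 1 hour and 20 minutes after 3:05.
First find the time 1 hour and 20 minutes after 3:05.
Total minutes: 3 x 60 + 5 + 1 x 60 + 20 = 265.
265 mod 720 = 265 minutes = 4:25.
Now compute the angle at 4:25:
Hour hand: 4 x 30 + 25 x 0.5 = 132.5 degrees
Minute hand: 25 x 6 = 150 degrees
Difference: |132.5 - 150| = 17.5 degrees
The angle is 17.5 degrees

Final answer: 17.5 degrees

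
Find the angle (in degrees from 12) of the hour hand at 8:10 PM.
The hour hand moves 30 degrees per hour and 0.5 degrees per minute.
At 8:10: (8) x 30 + 10 x 0.5 = 240 + 5 = 245 degrees

Final answer: 245 degrees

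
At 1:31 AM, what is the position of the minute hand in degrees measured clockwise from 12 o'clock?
The minute hand moves 6 degrees per minute.
At 1:31: 31 x 6 = 186 degrees

Final answer: 186 degrees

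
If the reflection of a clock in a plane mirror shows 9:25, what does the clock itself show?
Reflection across the vertical (12-6) axis maps a hand at angle A degrees to (360 - A) degrees, which sends a reading of T minutes past 12:00 to (720 - T) minutes past 12:00.
Mirror reads 9:25 = 565 minutes past 12:00.
Actual time: (720 - 565) mod 720 = 155 minutes = 2:35.

Final answer: 2:35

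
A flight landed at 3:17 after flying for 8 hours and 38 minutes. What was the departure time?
Starting time: 3:17 = 197 total minutes past 12:00
Subtracting: 8 hours and 38 minutes = 518 minutes
197 - 518 = -321 (negative, add 12 hours = 720) = 399 minutes
= 6 hours and 39 minutes past 12:00 = 6:39

Final answer: 6:39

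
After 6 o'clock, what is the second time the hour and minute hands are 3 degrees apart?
At t minutes past 6:00, the hour hand is at 30 x 6 + 0.5t degrees and the minute hand is at 6t degrees.
The smaller angle between them is 3 degrees when |30H - 5.5t| = 3 or |30H - 5.5t| = 357.
With H = 6, solve 30 x 6 - 5.5t = +/- target for each target:
  t = (30 x 6 - 3) / 5.5 = 32.18
  t = (30 x 6 + 3) / 5.5 = 33.27
  t = (30 x 6 - 357) / 5.5 = -32.18 (outside (0, 60))
  t = (30 x 6 + 357) / 5.5 = 97.64 (outside (0, 60))
Valid solutions in (0, 60): {32.18, 33.27} minutes.
The second occurrence is t = 33.27 minutes.
The hands form a 3-degree angle at 33.27 minutes past 6:00.

Final answer: 33.27 minutes past 6:00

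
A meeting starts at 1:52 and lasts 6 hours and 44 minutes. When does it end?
Starting time: 1:52
Adding 44 minutes to 52 minutes: 52 + 44 = 96 minutes = 1 hour and 36 minutes
Adding 6 hours: 1 + 6 + 1 (carry) = 8
Final time: 8:36

Final answer: 8:36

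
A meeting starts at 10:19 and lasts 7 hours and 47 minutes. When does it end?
Starting time: 10:19
Adding 47 minutes to 19 minutes: 19 + 47 = 66 minutes = 1 hour and 6 minutes
Adding 7 hours: 10 + 7 + 1 (carry) = 18 - 12 = 6
Final time: 6:06

Final answer: 6:06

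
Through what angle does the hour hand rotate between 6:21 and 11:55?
The hour hand moves 0.5 degrees per minute.
Time elapsed: 11:55 - 6:21 = 334 minutes
Angular displacement: 334 x 0.5 = 167 degrees

Final answer: 167 degrees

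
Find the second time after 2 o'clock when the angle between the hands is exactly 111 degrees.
At t minutes past 2:00, the hour hand is at 30 x 2 + 0.5t degrees and the minute hand is at 6t degrees.
The smaller angle between them is 111 degrees when |30H - 5.5t| = 111 or |30H - 5.5t| = 249.
With H = 2, solve 30 x 2 - 5.5t = +/- target for each target:
  t = (30 x 2 - 111) / 5.5 = -9.27 (outside (0, 60))
  t = (30 x 2 + 111) / 5.5 = 31.09
  t = (30 x 2 - 249) / 5.5 = -34.36 (outside (0, 60))
  t = (30 x 2 + 249) / 5.5 = 56.18
Valid solutions in (0, 60): {31.09, 56.18} minutes.
The second occurrence is t = 56.18 minutes.
The hands form a 111-degree angle at 56.18 minutes past 2:00.

Final answer: 56.18 minutes past 2:00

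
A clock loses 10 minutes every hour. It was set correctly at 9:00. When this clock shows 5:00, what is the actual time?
For every 60 true minutes, the faulty clock advances 50 minutes, so 1 faulty-clock minute corresponds to 60/50 true minutes.
From 9:00 to 5:00 on the faulty dial is 480 minutes.
True elapsed: 480 x 60/50 = 576 minutes = 9 hours and 36 minutes.
True time: 9:00 + 9 hours and 36 minutes = 6:36.

Final answer: 6:36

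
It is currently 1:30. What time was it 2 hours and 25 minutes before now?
Starting time: 1:30 = 90 total minutes past 12:00
Subtracting: 2 hours and 25 minutes = 145 minutes
90 - 145 = -55 (negative, add 12 hours = 720) = 665 minutes
= 11 hours and 5 minutes past 12:00 = 11:05

Final answer: 11:05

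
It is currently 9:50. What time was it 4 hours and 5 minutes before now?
Starting time: 9:50 = 590 total minutes past 12:00
Subtracting: 4 hours and 5 minutes = 245 minutes
590 - 245 = 345 minutes
= 5 hours and 45 minutes past 12:00 = 5:45

Final answer: 5:45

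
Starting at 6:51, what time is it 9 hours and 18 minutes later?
Starting time: 6:51
Adding 18 minutes to 51 minutes: 51 + 18 = 69 minutes = 1 hour and 9 minutes
Adding 9 hours: 6 + 9 + 1 (carry) = 16 - 12 = 4
Final time: 4:09

Final answer: 4:09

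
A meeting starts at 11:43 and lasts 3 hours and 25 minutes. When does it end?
Starting time: 11:43
Adding 25 minutes to 43 minutes: 43 + 25 = 68 minutes = 1 hour and 8 minutes
Adding 3 hours: 11 + 3 + 1 (carry) = 15 - 12 = 3
Final time: 3:08

Final answer: 3:08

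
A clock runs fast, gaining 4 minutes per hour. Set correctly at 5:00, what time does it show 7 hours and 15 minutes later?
For every 60 true minutes, the faulty clock advances 60 + 4 = 64 minutes.
True elapsed: 7 hours and 15 minutes = 435 minutes.
Faulty clock advances: 435 x 64/60 = 464 minutes (drift: 29 minutes ahead).
Shown time: 5:00 + 464 minutes = 12:44.

Final answer: 12:44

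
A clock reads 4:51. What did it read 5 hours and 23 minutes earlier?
Starting time: 4:51 = 291 total minutes past 12:00
Subtracting: 5 hours and 23 minutes = 323 minutes
291 - 323 = -32 (negative, add 12 hours = 720) = 688 minutes
= 11 hours and 28 minutes past 12:00 = 11:28

Final answer: 11:28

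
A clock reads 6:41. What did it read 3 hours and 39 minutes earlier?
Starting time: 6:41 = 401 total minutes past 12:00
Subtracting: 3 hours and 39 minutes = 219 minutes
401 - 219 = 182 minutes
= 3 hours and 2 minutes past 12:00 = 3:02

Final answer: 3:02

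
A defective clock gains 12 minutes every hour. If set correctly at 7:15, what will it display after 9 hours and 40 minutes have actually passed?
For every 60 true minutes, the faulty clock advances 60 + 12 = 72 minutes.
True elapsed: 9 hours and 40 minutes = 580 minutes.
Faulty clock advances: 580 x 72/60 = 696 minutes (drift: 116 minutes ahead).
Shown time: 7:15 + 696 minutes = 6:51.

Final answer: 6:51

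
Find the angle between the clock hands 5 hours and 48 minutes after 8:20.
First find the time 5 hours and 48 minutes after 8:20.
Total minutes: 8 x 60 + 20 + 5 x 60 + 48 = 848.
848 mod 720 = 128 minutes = 2:08.
Now compute the angle at 2:08:
Hour hand: 2 x 30 + 8 x 0.5 = 64 degrees
Minute hand: 8 x 6 = 48 degrees
Difference: |64 - 48| = 16 degrees
The angle is 16 degrees

Final answer: 16 degrees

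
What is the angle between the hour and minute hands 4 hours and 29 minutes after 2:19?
First find the time 4 hours and 29 minutes after 2:19.
Total minutes: 2 x 60 + 19 + 4 x 60 + 29 = 408.
408 mod 720 = 408 minutes = 6:48.
Now compute the angle at 6:48:
Hour hand: 6 x 30 + 48 x 0.5 = 204 degrees
Minute hand: 48 x 6 = 288 degrees
Difference: |204 - 288| = 84 degrees
The angle is 84 degrees

Final answer: 84 degrees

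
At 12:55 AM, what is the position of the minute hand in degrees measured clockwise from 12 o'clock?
The minute hand moves 6 degrees per minute.
At 12:55: 55 x 6 = 330 degrees

Final answer: 330 degrees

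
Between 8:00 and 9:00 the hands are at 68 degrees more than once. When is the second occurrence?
At t minutes past 8:00, the hour hand is at 30 x 8 + 0.5t degrees and the minute hand is at 6t degrees.
The smaller angle between them is 68 degrees when |30H - 5.5t| = 68 or |30H - 5.5t| = 292.
With H = 8, solve 30 x 8 - 5.5t = +/- target for each target:
  t = (30 x 8 - 68) / 5.5 = 31.27
  t = (30 x 8 + 68) / 5.5 = 56
  t = (30 x 8 - 292) / 5.5 = -9.45 (outside (0, 60))
  t = (30 x 8 + 292) / 5.5 = 96.73 (outside (0, 60))
Valid solutions in (0, 60): {31.27, 56} minutes.
The second occurrence is t = 56 minutes.
The hands form a 68-degree angle at 56 minutes past 8:00.

Final answer: 56 minutes past 8:00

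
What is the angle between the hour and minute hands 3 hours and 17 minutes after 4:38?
First find the time 3 hours and 17 minutes after 4:38.
Total minutes: 4 x 60 + 38 + 3 x 60 + 17 = 475.
475 mod 720 = 475 minutes = 7:55.
Now compute the angle at 7:55:
Hour hand: 7 x 30 + 55 x 0.5 = 237.5 degrees
Minute hand: 55 x 6 = 330 degrees
Difference: |237.5 - 330| = 92.5 degrees
The angle is 92.5 degrees

Final answer: 92.5 degrees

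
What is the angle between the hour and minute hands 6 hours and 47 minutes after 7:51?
First find the time 6 hours and 47 minutes after 7:51.
Total minutes: 7 x 60 + 51 + 6 x 60 + 47 = 878.
878 mod 720 = 158 minutes = 2:38.
Now compute the angle at 2:38:
Hour hand: 2 x 30 + 38 x 0.5 = 79 degrees
Minute hand: 38 x 6 = 228 degrees
Difference: |79 - 228| = 149 degrees
The angle is 149 degrees

Final answer: 149 degrees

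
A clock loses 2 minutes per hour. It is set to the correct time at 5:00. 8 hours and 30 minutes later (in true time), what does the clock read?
For every 60 true minutes, the faulty clock advances 60 - 2 = 58 minutes.
True elapsed: 8 hours and 30 minutes = 510 minutes.
Faulty clock advances: 510 x 58/60 = 493 minutes (drift: 17 minutes behind).
Shown time: 5:00 + 493 minutes = 1:13.

Final answer: 1:13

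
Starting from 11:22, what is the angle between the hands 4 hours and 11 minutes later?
First find the time 4 hours and 11 minutes after 11:22.
Total minutes: 11 x 60 + 22 + 4 x 60 + 11 = 933.
933 mod 720 = 213 minutes = 3:33.
Now compute the angle at 3:33:
Hour hand: 3 x 30 + 33 x 0.5 = 106.5 degrees
Minute hand: 33 x 6 = 198 degrees
Difference: |106.5 - 198| = 91.5 degrees
The angle is 91.5 degrees

Final answer: 91.5 degrees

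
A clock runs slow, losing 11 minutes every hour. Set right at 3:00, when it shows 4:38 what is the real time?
For every 60 true minutes, the faulty clock advances 49 minutes, so 1 faulty-clock minute corresponds to 60/49 true minutes.
From 3:00 to 4:38 on the faulty dial is 98 minutes.
True elapsed: 98 x 60/49 = 120 minutes = 2 hours.
True time: 3:00 + 2 hours = 5:00.

Final answer: 5:00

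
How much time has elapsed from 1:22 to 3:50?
From 1:22 to 3:50:
(3 x 60 + 50) - (1 x 60 + 22) = 230 - 82 = 148 minutes
= 2 hours and 28 minutes

Final answer: 2 hours and 28 minutes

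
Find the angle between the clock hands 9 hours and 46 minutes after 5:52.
First find the time 9 hours and 46 minutes after 5:52.
Total minutes: 5 x 60 + 52 + 9 x 60 + 46 = 938.
938 mod 720 = 218 minutes = 3:38.
Now compute the angle at 3:38:
Hour hand: 3 x 30 + 38 x 0.5 = 109 degrees
Minute hand: 38 x 6 = 228 degrees
Difference: |109 - 228| = 119 degrees
The angle is 119 degrees

Final answer: 119 degrees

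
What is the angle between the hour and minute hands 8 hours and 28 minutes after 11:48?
First find the time 8 hours and 28 minutes after 11:48.
Total minutes: 11 x 60 + 48 + 8 x 60 + 28 = 1216.
1216 mod 720 = 496 minutes = 8:16.
Now compute the angle at 8:16:
Hour hand: 8 x 30 + 16 x 0.5 = 248 degrees
Minute hand: 16 x 6 = 96 degrees
Difference: |248 - 96| = 152 degrees
The angle is 152 degrees

Final answer: 152 degrees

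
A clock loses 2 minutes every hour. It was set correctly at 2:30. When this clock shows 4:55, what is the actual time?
For every 60 true minutes, the faulty clock advances 58 minutes, so 1 faulty-clock minute corresponds to 60/58 true minutes.
From 2:30 to 4:55 on the faulty dial is 145 minutes.
True elapsed: 145 x 60/58 = 150 minutes = 2 hours and 30 minutes.
True time: 2:30 + 2 hours and 30 minutes = 5:00.

Final answer: 5:00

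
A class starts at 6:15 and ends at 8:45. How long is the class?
From 6:15 to 8:45:
(8 x 60 + 45) - (6 x 60 + 15) = 525 - 375 = 150 minutes
= 2 hours and 30 minutes

Final answer: 2 hours and 30 minutes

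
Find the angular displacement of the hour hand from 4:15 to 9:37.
The hour hand moves 0.5 degrees per minute.
Time elapsed: 9:37 - 4:15 = 322 minutes
Angular displacement: 322 x 0.5 = 161 degrees

Final answer: 161 degrees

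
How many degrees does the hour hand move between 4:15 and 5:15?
The hour hand moves 0.5 degrees per minute.
Time elapsed: 5:15 - 4:15 = 60 minutes
Angular displacement: 60 x 0.5 = 30 degrees

Final answer: 30 degrees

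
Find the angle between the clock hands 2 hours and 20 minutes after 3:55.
First find the time 2 hours and 20 minutes after 3:55.
Total minutes: 3 x 60 + 55 + 2 x 60 + 20 = 375.
375 mod 720 = 375 minutes = 6:15.
Now compute the angle at 6:15:
Hour hand: 6 x 30 + 15 x 0.5 = 187.5 degrees
Minute hand: 15 x 6 = 90 degrees
Difference: |187.5 - 90| = 97.5 degrees
The angle is 97.5 degrees

Final answer: 97.5 degrees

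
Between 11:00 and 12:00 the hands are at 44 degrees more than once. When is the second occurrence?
At t minutes past 11:00, the hour hand is at 30 x 11 + 0.5t degrees and the minute hand is at 6t degrees.
The smaller angle between them is 44 degrees when |30H - 5.5t| = 44 or |30H - 5.5t| = 316.
With H = 11, solve 30 x 11 - 5.5t = +/- target for each target:
  t = (30 x 11 - 44) / 5.5 = 52
  t = (30 x 11 + 44) / 5.5 = 68 (outside (0, 60))
  t = (30 x 11 - 316) / 5.5 = 2.55
  t = (30 x 11 + 316) / 5.5 = 117.45 (outside (0, 60))
Valid solutions in (0, 60): {2.55, 52} minutes.
The second occurrence is t = 52 minutes.
The hands form a 44-degree angle at 52 minutes past 11:00.

Final answer: 52 minutes past 11:00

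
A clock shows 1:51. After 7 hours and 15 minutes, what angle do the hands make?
First find the time 7 hours and 15 minutes after 1:51.
Total minutes: 1 x 60 + 51 + 7 x 60 + 15 = 546.
546 mod 720 = 546 minutes = 9:06.
Now compute the angle at 9:06:
Hour hand: 9 x 30 + 6 x 0.5 = 273 degrees
Minute hand: 6 x 6 = 36 degrees
Difference: |273 - 36| = 237 degrees
Smaller angle: 360 - 237 = 123 degrees

Final answer: 123 degrees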